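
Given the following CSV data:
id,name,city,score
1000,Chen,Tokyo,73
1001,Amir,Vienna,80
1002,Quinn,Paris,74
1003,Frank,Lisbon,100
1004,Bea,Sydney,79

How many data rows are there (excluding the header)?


Counting rows (excluding header):
Header: id,name,city,score
Data rows: 5

ANSWER: 5


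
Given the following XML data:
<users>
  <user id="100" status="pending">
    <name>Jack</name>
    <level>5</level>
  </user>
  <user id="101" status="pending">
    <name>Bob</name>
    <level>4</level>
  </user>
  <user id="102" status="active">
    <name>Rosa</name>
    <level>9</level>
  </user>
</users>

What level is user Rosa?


Finding user: Rosa
<level>9</level>

ANSWER: 9


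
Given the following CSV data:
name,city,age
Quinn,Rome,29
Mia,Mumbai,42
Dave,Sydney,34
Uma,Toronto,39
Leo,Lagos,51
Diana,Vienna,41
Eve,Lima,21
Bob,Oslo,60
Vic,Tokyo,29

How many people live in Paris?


Scanning city column for 'Paris':
Total matches: 0

ANSWER: 0


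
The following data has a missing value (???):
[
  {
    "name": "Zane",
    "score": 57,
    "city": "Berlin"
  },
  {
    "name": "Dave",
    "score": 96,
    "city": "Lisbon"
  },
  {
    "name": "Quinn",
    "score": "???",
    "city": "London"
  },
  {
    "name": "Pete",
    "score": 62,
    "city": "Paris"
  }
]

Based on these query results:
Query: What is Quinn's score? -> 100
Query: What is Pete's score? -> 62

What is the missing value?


The missing value is Quinn's score
From query: Quinn's score = 100

ANSWER: 100


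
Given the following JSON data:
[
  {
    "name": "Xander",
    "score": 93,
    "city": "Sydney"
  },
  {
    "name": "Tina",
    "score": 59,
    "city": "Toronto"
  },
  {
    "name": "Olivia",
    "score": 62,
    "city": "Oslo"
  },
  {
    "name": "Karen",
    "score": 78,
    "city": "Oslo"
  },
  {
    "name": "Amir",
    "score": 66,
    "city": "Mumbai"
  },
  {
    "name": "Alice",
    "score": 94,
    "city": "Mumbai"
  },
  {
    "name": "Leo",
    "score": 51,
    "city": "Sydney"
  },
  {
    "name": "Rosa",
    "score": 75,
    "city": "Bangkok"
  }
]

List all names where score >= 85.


Filtering records where score >= 85:
  Xander (score=93) -> YES
  Tina (score=59) -> no
  Olivia (score=62) -> no
  Karen (score=78) -> no
  Amir (score=66) -> no
  Alice (score=94) -> YES
  Leo (score=51) -> no
  Rosa (score=75) -> no


ANSWER: Xander, Alice


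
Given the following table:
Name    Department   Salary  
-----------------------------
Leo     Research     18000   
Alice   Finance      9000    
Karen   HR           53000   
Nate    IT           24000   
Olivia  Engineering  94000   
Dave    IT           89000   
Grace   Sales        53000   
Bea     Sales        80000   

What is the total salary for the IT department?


IT department members:
  Nate: 24000
  Dave: 89000
Total = 24000 + 89000 = 113000

ANSWER: 113000


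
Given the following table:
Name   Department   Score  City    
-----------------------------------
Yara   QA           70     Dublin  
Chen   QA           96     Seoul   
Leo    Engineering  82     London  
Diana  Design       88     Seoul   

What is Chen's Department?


Row 2: Chen
Department = QA

ANSWER: QA


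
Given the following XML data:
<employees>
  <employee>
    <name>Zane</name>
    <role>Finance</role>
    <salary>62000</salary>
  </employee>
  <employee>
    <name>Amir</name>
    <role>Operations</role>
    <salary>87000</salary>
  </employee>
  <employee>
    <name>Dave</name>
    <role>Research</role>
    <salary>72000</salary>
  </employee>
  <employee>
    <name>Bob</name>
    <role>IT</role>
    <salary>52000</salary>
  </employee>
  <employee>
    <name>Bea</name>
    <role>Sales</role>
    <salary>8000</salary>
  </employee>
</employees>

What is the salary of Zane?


Searching for <employee> with <name>Zane</name>
Found at position 1
<salary>62000</salary>

ANSWER: 62000


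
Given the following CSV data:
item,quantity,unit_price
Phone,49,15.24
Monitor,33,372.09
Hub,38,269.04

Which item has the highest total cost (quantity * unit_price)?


Computing row totals:
  Phone: 746.76
  Monitor: 12278.97
  Hub: 10223.52
Maximum: Monitor (12278.97)

ANSWER: Monitor


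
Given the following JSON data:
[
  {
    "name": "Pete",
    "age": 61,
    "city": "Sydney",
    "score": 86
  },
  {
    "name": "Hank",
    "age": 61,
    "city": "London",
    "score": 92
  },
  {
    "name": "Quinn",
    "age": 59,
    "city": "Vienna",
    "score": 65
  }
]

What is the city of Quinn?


Looking up record where name = Quinn
Record index: 2
Field 'city' = Vienna

ANSWER: Vienna


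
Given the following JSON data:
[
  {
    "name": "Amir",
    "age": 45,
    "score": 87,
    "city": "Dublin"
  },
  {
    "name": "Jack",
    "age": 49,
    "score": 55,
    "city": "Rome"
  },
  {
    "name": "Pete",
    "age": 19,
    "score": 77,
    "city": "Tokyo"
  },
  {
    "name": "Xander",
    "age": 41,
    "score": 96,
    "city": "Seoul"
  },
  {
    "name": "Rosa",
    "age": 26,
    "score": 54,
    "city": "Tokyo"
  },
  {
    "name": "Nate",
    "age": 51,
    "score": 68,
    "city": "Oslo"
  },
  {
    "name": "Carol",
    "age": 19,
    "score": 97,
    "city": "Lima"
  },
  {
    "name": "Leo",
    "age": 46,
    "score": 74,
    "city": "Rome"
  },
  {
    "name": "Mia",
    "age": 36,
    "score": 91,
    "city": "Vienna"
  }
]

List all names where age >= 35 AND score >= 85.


Checking both conditions:
  Amir (age=45, score=87) -> YES
  Jack (age=49, score=55) -> no
  Pete (age=19, score=77) -> no
  Xander (age=41, score=96) -> YES
  Rosa (age=26, score=54) -> no
  Nate (age=51, score=68) -> no
  Carol (age=19, score=97) -> no
  Leo (age=46, score=74) -> no
  Mia (age=36, score=91) -> YES


ANSWER: Amir, Xander, Mia


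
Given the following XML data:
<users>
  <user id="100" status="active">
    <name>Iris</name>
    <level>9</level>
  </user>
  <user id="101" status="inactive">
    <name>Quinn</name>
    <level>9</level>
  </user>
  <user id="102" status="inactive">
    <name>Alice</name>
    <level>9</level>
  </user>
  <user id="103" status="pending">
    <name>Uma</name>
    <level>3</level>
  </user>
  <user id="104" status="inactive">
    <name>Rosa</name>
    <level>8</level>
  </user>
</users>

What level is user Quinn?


Finding user: Quinn
<level>9</level>

ANSWER: 9


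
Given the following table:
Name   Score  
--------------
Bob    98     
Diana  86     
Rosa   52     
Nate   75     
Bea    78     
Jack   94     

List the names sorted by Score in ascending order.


Sorting by Score (ascending):
  Rosa: 52
  Nate: 75
  Bea: 78
  Diana: 86
  Jack: 94
  Bob: 98


ANSWER: Rosa, Nate, Bea, Diana, Jack, Bob


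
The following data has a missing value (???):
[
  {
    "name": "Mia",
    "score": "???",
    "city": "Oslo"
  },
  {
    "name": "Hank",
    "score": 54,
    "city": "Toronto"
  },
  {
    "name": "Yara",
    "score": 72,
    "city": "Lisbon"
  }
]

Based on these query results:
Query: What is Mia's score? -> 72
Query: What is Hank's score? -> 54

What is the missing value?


The missing value is Mia's score
From query: Mia's score = 72

ANSWER: 72


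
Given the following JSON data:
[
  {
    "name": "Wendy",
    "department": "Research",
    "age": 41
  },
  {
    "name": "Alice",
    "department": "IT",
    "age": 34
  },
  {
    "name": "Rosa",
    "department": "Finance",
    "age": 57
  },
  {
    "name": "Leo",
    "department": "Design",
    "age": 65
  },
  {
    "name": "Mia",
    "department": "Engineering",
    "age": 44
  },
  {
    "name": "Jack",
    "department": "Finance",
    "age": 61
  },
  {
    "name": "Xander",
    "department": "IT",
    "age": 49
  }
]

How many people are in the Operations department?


Scanning records for department = Operations
  No matches found
Count: 0

ANSWER: 0


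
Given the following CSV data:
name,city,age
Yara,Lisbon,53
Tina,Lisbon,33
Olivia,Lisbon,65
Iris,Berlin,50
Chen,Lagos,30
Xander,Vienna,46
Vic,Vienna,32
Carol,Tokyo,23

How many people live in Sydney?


Scanning city column for 'Sydney':
Total matches: 0

ANSWER: 0


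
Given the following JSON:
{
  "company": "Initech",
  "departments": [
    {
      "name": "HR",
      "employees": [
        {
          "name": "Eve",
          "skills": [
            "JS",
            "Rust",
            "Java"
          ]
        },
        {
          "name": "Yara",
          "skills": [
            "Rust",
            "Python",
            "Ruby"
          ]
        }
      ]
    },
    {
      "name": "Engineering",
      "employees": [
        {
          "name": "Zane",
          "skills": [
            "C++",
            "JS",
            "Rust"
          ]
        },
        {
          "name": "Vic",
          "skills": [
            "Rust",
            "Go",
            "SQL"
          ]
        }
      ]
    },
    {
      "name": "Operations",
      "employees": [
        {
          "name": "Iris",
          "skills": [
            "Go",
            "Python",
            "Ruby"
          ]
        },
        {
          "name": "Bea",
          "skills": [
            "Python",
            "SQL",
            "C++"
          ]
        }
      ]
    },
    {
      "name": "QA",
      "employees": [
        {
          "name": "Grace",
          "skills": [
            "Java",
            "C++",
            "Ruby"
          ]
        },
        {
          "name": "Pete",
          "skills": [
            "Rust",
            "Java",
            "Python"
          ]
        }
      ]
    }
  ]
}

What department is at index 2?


Path: departments[2].name
Value: Operations

ANSWER: Operations


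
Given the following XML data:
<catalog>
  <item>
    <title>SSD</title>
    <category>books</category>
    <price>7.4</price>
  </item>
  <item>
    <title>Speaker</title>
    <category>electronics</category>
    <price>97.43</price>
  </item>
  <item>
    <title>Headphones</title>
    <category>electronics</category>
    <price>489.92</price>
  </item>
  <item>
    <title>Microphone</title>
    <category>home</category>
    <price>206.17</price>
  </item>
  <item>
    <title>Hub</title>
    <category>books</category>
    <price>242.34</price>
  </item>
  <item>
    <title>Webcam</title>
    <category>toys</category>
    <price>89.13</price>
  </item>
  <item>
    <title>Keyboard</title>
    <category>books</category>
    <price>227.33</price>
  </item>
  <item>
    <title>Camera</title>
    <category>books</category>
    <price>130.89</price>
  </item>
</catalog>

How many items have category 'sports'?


Scanning <item> elements for <category>sports</category>:
Count: 0

ANSWER: 0


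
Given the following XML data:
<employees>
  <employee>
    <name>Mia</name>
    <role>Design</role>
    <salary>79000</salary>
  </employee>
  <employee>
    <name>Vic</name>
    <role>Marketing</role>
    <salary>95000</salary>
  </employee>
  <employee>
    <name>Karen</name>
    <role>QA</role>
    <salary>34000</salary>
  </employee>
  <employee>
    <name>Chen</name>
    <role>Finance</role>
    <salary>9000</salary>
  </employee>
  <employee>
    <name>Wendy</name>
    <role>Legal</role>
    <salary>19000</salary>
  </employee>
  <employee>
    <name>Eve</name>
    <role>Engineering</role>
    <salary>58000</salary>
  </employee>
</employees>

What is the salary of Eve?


Searching for <employee> with <name>Eve</name>
Found at position 6
<salary>58000</salary>

ANSWER: 58000


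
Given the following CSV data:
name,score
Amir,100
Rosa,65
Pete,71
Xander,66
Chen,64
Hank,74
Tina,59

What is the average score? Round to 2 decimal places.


Scores: 100, 65, 71, 66, 64, 74, 59
Sum = 499
Count = 7
Average = 499 / 7 = 71.29

ANSWER: 71.29


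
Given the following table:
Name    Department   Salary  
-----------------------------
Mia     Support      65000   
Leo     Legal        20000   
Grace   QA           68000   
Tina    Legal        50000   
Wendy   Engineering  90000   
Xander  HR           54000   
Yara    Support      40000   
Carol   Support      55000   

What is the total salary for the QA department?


QA department members:
  Grace: 68000
Total = 68000 = 68000

ANSWER: 68000


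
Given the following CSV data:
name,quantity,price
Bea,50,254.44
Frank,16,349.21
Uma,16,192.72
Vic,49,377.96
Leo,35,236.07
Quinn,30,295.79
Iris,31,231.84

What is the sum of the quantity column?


Values in 'quantity' column:
  Row 1: 50
  Row 2: 16
  Row 3: 16
  Row 4: 49
  Row 5: 35
  Row 6: 30
  Row 7: 31
Sum = 50 + 16 + 16 + 49 + 35 + 30 + 31 = 227

ANSWER: 227


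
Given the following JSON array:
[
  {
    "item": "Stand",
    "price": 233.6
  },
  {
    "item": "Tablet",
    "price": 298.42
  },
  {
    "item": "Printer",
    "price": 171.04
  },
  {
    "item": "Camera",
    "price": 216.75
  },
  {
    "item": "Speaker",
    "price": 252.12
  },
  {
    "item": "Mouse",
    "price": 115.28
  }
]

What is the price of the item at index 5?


Array index 5 -> Mouse
price = 115.28

ANSWER: 115.28


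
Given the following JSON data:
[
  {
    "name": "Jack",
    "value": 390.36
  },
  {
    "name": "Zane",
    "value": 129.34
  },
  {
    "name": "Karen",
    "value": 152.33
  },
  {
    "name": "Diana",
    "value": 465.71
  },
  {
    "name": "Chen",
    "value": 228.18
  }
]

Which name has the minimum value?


Comparing values:
  Jack: 390.36
  Zane: 129.34
  Karen: 152.33
  Diana: 465.71
  Chen: 228.18
Minimum: Zane (129.34)

ANSWER: Zane


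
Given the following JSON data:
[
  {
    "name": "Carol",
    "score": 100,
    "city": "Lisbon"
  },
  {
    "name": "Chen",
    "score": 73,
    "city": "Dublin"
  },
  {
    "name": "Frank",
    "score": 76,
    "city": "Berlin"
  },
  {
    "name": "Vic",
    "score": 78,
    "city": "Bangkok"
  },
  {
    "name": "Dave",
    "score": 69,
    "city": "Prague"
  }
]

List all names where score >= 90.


Filtering records where score >= 90:
  Carol (score=100) -> YES
  Chen (score=73) -> no
  Frank (score=76) -> no
  Vic (score=78) -> no
  Dave (score=69) -> no


ANSWER: Carol


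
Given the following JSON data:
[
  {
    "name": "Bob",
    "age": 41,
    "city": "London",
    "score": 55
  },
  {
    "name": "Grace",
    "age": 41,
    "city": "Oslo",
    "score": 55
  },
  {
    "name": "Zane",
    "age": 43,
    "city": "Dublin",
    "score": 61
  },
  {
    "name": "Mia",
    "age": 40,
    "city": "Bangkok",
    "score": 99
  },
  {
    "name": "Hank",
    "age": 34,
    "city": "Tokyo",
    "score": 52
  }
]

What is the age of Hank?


Looking up record where name = Hank
Record index: 4
Field 'age' = 34

ANSWER: 34


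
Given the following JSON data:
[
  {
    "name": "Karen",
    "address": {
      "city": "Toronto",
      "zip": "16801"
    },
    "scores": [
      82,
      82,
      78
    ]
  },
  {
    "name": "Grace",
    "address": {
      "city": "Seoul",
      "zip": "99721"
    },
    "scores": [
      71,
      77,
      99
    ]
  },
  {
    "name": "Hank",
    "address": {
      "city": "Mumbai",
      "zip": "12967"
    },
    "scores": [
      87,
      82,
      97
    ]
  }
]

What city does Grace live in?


Path: records[1].address.city
Value: Seoul

ANSWER: Seoul


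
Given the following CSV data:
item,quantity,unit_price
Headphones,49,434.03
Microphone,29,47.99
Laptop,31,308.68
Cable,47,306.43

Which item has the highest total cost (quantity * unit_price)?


Computing row totals:
  Headphones: 21267.47
  Microphone: 1391.71
  Laptop: 9569.08
  Cable: 14402.21
Maximum: Headphones (21267.47)

ANSWER: Headphones


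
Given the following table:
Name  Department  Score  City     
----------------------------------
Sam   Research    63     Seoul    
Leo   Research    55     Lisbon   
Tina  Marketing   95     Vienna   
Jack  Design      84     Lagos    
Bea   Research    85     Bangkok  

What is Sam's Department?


Row 1: Sam
Department = Research

ANSWER: Research


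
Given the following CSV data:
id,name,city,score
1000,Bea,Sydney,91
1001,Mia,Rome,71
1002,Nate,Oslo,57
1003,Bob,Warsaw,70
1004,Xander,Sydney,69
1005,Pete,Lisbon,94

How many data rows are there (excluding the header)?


Counting rows (excluding header):
Header: id,name,city,score
Data rows: 6

ANSWER: 6


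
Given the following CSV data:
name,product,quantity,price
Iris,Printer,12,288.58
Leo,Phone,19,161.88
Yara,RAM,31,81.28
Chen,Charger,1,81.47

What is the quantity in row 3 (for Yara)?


Row 3: Yara
Column 'quantity' = 31

ANSWER: 31


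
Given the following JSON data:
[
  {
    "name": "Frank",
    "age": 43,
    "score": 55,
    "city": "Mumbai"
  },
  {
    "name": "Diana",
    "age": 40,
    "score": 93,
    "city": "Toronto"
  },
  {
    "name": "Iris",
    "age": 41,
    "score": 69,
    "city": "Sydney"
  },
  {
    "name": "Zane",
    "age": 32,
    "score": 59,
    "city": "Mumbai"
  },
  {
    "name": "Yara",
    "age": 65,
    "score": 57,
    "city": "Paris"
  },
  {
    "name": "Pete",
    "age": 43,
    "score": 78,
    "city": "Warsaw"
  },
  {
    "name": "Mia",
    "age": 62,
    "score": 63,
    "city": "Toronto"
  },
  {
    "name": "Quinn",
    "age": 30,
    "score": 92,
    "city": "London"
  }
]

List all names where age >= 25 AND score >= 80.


Checking both conditions:
  Frank (age=43, score=55) -> no
  Diana (age=40, score=93) -> YES
  Iris (age=41, score=69) -> no
  Zane (age=32, score=59) -> no
  Yara (age=65, score=57) -> no
  Pete (age=43, score=78) -> no
  Mia (age=62, score=63) -> no
  Quinn (age=30, score=92) -> YES


ANSWER: Diana, Quinn


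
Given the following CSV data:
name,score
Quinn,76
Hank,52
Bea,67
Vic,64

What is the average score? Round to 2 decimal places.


Scores: 76, 52, 67, 64
Sum = 259
Count = 4
Average = 259 / 4 = 64.75

ANSWER: 64.75


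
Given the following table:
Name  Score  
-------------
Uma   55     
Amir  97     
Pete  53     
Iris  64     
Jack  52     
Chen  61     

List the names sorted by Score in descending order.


Sorting by Score (descending):
  Amir: 97
  Iris: 64
  Chen: 61
  Uma: 55
  Pete: 53
  Jack: 52


ANSWER: Amir, Iris, Chen, Uma, Pete, Jack


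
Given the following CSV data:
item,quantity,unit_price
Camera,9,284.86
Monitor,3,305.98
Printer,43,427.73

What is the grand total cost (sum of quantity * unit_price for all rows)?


Computing row totals:
  Camera: 9 * 284.86 = 2563.74
  Monitor: 3 * 305.98 = 917.94
  Printer: 43 * 427.73 = 18392.39
Grand total = 2563.74 + 917.94 + 18392.39 = 21874.07

ANSWER: 21874.07


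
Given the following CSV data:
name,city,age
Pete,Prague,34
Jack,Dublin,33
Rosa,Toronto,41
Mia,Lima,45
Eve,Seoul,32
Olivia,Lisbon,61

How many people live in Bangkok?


Scanning city column for 'Bangkok':
Total matches: 0

ANSWER: 0


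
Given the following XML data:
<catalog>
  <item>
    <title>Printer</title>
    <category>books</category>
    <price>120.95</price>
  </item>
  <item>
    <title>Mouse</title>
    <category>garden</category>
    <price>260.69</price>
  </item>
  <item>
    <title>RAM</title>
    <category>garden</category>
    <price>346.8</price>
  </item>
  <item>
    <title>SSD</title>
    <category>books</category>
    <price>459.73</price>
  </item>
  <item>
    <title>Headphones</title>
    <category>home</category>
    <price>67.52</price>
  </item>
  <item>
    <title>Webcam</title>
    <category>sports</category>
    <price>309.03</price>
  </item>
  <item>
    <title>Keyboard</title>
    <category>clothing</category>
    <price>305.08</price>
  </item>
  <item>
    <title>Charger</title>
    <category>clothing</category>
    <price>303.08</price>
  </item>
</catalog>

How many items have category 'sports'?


Scanning <item> elements for <category>sports</category>:
  Item 6: Webcam -> MATCH
Count: 1

ANSWER: 1


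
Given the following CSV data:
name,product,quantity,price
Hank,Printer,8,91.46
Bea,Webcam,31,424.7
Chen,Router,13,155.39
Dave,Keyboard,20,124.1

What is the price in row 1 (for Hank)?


Row 1: Hank
Column 'price' = 91.46

ANSWER: 91.46


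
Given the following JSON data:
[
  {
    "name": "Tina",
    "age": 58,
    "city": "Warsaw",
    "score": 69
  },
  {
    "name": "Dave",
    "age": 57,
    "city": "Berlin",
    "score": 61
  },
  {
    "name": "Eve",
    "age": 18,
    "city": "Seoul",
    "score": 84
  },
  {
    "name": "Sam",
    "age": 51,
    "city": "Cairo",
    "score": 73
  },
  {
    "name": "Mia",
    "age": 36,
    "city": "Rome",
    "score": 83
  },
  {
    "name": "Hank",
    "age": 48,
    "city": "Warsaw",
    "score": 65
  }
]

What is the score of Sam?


Looking up record where name = Sam
Record index: 3
Field 'score' = 73

ANSWER: 73


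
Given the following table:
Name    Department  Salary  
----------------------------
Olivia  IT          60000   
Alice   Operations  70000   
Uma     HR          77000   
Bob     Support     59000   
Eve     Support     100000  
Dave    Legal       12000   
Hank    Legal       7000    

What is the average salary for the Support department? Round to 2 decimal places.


Support department members:
  Bob: 59000
  Eve: 100000
Sum = 159000
Count = 2
Average = 159000 / 2 = 79500.00

ANSWER: 79500.00


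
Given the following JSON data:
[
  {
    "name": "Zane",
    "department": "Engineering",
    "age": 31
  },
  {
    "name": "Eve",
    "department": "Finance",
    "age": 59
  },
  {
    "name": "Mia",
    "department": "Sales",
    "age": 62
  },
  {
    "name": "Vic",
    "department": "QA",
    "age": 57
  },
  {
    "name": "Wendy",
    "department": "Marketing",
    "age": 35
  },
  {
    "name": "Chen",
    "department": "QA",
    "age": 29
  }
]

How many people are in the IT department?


Scanning records for department = IT
  No matches found
Count: 0

ANSWER: 0


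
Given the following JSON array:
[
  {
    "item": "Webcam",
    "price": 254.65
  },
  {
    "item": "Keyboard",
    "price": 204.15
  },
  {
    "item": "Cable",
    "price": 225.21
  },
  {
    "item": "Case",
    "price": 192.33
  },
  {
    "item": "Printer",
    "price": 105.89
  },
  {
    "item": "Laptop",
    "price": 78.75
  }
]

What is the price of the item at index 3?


Array index 3 -> Case
price = 192.33

ANSWER: 192.33


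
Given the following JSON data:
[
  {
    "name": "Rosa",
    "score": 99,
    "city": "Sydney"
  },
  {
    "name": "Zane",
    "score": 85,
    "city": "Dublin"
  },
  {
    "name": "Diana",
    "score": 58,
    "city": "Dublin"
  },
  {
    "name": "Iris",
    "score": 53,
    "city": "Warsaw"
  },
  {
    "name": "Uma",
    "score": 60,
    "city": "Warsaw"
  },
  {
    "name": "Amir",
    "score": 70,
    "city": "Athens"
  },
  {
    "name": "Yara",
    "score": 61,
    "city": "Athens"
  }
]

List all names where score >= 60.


Filtering records where score >= 60:
  Rosa (score=99) -> YES
  Zane (score=85) -> YES
  Diana (score=58) -> no
  Iris (score=53) -> no
  Uma (score=60) -> YES
  Amir (score=70) -> YES
  Yara (score=61) -> YES


ANSWER: Rosa, Zane, Uma, Amir, Yara


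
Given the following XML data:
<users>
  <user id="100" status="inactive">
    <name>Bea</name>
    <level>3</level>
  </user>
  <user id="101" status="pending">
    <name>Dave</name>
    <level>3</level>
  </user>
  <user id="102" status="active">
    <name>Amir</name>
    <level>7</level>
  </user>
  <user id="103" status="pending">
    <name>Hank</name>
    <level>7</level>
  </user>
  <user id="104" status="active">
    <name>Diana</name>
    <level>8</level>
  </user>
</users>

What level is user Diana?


Finding user: Diana
<level>8</level>

ANSWER: 8


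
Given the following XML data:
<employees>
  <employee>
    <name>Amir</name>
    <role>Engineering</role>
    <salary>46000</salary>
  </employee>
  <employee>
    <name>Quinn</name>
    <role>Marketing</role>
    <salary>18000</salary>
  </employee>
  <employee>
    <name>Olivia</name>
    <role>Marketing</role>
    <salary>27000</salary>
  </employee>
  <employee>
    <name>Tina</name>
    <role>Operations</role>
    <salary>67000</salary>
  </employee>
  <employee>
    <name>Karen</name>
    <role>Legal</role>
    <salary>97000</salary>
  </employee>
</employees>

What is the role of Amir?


Searching for <employee> with <name>Amir</name>
Found at position 1
<role>Engineering</role>

ANSWER: Engineering


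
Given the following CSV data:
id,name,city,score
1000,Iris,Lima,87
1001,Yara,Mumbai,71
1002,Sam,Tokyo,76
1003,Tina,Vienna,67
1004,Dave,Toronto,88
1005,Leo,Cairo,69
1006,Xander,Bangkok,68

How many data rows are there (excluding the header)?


Counting rows (excluding header):
Header: id,name,city,score
Data rows: 7

ANSWER: 7


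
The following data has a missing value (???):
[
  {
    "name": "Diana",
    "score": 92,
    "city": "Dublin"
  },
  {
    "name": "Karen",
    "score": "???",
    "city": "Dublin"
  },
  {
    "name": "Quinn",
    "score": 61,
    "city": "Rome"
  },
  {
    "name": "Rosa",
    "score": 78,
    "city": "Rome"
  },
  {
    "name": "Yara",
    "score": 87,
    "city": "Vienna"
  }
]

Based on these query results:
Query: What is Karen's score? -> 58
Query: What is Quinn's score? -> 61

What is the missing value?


The missing value is Karen's score
From query: Karen's score = 58

ANSWER: 58


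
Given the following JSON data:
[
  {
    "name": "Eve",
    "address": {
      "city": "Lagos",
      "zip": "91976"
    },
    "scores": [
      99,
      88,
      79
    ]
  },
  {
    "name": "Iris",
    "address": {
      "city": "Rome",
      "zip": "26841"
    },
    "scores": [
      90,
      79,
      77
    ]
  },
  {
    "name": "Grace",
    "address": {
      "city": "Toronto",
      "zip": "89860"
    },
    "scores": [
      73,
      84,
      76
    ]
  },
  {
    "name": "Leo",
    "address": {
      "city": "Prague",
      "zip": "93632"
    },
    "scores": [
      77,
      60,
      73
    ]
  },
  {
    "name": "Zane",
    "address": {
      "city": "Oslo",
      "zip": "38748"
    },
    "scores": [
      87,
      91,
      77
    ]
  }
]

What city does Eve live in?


Path: records[0].address.city
Value: Lagos

ANSWER: Lagos


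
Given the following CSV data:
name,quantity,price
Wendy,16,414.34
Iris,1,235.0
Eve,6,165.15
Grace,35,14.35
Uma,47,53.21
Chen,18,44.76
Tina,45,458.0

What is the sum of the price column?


Values in 'price' column:
  Row 1: 414.34
  Row 2: 235.0
  Row 3: 165.15
  Row 4: 14.35
  Row 5: 53.21
  Row 6: 44.76
  Row 7: 458.0
Sum = 414.34 + 235.0 + 165.15 + 14.35 + 53.21 + 44.76 + 458.0 = 1384.81

ANSWER: 1384.81


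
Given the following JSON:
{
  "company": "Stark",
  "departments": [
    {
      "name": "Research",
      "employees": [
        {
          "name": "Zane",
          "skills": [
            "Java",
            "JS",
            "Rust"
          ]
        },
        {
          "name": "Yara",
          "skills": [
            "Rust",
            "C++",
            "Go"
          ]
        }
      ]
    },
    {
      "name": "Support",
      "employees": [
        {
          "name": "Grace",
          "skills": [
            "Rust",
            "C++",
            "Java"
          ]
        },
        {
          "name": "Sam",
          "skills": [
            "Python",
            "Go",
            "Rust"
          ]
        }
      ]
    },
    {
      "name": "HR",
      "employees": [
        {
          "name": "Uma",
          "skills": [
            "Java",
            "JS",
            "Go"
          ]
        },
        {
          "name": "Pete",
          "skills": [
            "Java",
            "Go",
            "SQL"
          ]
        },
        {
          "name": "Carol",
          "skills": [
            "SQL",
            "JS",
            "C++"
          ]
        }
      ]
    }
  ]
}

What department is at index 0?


Path: departments[0].name
Value: Research

ANSWER: Research


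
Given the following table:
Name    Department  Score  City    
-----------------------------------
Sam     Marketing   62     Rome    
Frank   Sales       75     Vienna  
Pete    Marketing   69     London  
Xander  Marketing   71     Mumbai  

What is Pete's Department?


Row 3: Pete
Department = Marketing

ANSWER: Marketing


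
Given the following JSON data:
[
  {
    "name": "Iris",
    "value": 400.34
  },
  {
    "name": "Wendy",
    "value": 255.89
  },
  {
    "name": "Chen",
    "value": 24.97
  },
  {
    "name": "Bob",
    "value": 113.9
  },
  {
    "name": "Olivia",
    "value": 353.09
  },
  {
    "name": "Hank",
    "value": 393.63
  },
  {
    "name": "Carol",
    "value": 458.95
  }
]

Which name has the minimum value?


Comparing values:
  Iris: 400.34
  Wendy: 255.89
  Chen: 24.97
  Bob: 113.9
  Olivia: 353.09
  Hank: 393.63
  Carol: 458.95
Minimum: Chen (24.97)

ANSWER: Chen


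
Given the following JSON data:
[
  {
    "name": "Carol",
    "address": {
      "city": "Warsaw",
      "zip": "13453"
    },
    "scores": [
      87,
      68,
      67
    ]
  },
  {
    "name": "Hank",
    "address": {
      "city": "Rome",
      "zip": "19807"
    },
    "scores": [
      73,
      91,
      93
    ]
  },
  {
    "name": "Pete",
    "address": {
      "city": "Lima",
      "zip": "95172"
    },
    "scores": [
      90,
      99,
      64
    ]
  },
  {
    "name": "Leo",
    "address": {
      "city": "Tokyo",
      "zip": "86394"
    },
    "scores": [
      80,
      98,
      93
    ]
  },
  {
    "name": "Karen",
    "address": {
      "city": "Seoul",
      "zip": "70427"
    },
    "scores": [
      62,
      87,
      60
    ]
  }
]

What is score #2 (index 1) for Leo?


Path: records[3].scores[1]
Value: 98

ANSWER: 98


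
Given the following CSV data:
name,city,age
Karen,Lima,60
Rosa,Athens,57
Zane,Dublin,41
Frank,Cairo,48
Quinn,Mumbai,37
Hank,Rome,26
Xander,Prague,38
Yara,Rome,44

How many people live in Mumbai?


Scanning city column for 'Mumbai':
  Row 5: Quinn -> MATCH
Total matches: 1

ANSWER: 1


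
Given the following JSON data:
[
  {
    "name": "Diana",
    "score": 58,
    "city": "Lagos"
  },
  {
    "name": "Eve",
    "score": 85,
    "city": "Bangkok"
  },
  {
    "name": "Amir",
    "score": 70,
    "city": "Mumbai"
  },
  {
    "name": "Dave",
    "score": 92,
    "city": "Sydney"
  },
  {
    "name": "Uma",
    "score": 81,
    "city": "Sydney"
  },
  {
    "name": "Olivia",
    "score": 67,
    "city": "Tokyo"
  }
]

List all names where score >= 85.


Filtering records where score >= 85:
  Diana (score=58) -> no
  Eve (score=85) -> YES
  Amir (score=70) -> no
  Dave (score=92) -> YES
  Uma (score=81) -> no
  Olivia (score=67) -> no


ANSWER: Eve, Dave


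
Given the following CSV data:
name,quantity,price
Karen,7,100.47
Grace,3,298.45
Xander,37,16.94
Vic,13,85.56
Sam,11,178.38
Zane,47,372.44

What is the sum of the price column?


Values in 'price' column:
  Row 1: 100.47
  Row 2: 298.45
  Row 3: 16.94
  Row 4: 85.56
  Row 5: 178.38
  Row 6: 372.44
Sum = 100.47 + 298.45 + 16.94 + 85.56 + 178.38 + 372.44 = 1052.24

ANSWER: 1052.24


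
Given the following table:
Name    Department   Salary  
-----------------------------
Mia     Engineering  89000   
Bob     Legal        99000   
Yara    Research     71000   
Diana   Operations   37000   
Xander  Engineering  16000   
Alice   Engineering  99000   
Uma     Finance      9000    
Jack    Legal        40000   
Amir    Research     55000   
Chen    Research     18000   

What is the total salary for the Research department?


Research department members:
  Yara: 71000
  Amir: 55000
  Chen: 18000
Total = 71000 + 55000 + 18000 = 144000

ANSWER: 144000


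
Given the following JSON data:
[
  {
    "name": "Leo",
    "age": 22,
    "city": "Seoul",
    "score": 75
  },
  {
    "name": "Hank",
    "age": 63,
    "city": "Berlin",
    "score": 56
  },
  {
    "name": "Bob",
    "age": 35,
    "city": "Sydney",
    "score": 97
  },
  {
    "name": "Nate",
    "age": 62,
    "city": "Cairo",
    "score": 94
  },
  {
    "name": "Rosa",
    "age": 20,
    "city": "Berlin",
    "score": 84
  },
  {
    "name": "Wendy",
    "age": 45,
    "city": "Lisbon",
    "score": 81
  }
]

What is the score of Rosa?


Looking up record where name = Rosa
Record index: 4
Field 'score' = 84

ANSWER: 84


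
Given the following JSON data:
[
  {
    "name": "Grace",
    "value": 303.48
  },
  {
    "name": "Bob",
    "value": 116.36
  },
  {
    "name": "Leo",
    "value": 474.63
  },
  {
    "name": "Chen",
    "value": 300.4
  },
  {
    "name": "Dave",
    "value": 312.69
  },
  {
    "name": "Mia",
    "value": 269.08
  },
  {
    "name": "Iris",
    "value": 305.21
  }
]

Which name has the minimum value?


Comparing values:
  Grace: 303.48
  Bob: 116.36
  Leo: 474.63
  Chen: 300.4
  Dave: 312.69
  Mia: 269.08
  Iris: 305.21
Minimum: Bob (116.36)

ANSWER: Bob


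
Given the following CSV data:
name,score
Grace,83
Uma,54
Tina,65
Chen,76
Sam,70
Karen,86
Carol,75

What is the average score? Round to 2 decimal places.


Scores: 83, 54, 65, 76, 70, 86, 75
Sum = 509
Count = 7
Average = 509 / 7 = 72.71

ANSWER: 72.71


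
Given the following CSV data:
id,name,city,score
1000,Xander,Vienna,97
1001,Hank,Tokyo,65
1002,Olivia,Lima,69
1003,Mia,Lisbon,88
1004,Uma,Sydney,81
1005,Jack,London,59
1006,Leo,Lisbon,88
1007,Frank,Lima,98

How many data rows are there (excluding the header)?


Counting rows (excluding header):
Header: id,name,city,score
Data rows: 8

ANSWER: 8


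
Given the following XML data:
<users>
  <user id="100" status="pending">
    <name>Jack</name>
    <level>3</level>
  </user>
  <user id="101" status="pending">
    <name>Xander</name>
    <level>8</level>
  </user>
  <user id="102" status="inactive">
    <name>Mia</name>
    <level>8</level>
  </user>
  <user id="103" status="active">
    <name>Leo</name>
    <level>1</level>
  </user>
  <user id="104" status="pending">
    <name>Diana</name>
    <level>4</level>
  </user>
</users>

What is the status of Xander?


Finding user with name = Xander
user id="101" status="pending"

ANSWER: pending


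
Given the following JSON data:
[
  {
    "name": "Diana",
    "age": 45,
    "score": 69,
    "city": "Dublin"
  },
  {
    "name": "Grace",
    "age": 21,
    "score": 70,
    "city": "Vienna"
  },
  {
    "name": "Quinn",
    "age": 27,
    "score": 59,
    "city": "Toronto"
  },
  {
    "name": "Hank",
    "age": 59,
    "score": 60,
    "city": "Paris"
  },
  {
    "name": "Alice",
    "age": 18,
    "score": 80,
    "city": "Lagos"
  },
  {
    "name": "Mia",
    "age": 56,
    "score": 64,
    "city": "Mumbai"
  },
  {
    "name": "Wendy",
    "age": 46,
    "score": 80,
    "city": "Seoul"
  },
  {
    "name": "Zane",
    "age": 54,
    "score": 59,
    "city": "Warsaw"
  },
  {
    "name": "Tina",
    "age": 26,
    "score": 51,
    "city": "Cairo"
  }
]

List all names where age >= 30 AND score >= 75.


Checking both conditions:
  Diana (age=45, score=69) -> no
  Grace (age=21, score=70) -> no
  Quinn (age=27, score=59) -> no
  Hank (age=59, score=60) -> no
  Alice (age=18, score=80) -> no
  Mia (age=56, score=64) -> no
  Wendy (age=46, score=80) -> YES
  Zane (age=54, score=59) -> no
  Tina (age=26, score=51) -> no


ANSWER: Wendy


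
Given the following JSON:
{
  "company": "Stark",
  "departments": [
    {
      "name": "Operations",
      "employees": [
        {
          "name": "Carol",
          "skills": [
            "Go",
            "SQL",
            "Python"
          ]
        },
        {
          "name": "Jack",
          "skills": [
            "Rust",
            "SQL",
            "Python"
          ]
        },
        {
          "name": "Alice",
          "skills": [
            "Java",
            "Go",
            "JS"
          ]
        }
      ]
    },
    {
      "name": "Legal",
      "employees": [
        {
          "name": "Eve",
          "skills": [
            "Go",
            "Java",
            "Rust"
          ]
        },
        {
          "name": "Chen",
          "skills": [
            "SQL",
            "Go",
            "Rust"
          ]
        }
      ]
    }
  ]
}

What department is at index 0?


Path: departments[0].name
Value: Operations

ANSWER: Operations


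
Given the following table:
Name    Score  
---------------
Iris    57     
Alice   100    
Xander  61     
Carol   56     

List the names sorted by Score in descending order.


Sorting by Score (descending):
  Alice: 100
  Xander: 61
  Iris: 57
  Carol: 56


ANSWER: Alice, Xander, Iris, Carol


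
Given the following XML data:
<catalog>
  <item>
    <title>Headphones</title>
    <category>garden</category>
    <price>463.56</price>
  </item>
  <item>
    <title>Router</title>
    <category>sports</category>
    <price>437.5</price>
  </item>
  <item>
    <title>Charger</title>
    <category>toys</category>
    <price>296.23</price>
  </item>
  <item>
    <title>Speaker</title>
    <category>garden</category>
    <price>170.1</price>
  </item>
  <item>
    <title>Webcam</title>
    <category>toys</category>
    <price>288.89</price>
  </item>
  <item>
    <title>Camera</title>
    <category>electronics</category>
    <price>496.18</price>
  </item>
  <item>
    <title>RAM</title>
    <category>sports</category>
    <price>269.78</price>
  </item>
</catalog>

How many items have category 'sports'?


Scanning <item> elements for <category>sports</category>:
  Item 2: Router -> MATCH
  Item 7: RAM -> MATCH
Count: 2

ANSWER: 2


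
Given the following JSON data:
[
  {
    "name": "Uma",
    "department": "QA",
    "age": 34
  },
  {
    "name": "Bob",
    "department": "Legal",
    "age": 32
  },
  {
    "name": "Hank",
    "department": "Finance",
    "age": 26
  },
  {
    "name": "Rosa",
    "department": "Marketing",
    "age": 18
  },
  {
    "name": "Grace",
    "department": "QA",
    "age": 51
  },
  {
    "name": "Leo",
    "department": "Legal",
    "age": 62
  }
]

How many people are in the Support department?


Scanning records for department = Support
  No matches found
Count: 0

ANSWER: 0


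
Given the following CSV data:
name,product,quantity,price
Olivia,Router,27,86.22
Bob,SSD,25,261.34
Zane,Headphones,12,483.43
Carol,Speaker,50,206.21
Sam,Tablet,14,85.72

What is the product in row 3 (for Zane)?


Row 3: Zane
Column 'product' = Headphones

ANSWER: Headphones


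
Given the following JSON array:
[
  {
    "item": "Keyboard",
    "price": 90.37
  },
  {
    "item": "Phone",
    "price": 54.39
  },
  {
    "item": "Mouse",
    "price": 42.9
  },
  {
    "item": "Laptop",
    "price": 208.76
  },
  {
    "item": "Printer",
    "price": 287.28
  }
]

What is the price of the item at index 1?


Array index 1 -> Phone
price = 54.39

ANSWER: 54.39


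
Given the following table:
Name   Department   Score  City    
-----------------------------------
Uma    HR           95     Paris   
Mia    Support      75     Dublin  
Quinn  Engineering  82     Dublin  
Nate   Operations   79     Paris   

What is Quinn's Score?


Row 3: Quinn
Score = 82

ANSWER: 82


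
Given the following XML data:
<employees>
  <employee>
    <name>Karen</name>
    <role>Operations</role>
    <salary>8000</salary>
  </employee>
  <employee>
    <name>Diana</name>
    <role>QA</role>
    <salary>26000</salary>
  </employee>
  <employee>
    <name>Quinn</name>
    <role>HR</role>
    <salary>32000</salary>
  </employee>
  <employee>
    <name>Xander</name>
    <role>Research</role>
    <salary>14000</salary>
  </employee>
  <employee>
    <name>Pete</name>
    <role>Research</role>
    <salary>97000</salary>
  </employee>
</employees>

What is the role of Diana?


Searching for <employee> with <name>Diana</name>
Found at position 2
<role>QA</role>

ANSWER: QA


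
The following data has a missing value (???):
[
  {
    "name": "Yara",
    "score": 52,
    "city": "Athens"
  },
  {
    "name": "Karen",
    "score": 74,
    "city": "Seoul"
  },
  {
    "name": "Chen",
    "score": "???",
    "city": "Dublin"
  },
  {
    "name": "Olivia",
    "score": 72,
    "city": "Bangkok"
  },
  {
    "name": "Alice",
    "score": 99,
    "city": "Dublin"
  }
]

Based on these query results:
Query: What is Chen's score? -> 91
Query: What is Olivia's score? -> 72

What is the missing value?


The missing value is Chen's score
From query: Chen's score = 91

ANSWER: 91
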